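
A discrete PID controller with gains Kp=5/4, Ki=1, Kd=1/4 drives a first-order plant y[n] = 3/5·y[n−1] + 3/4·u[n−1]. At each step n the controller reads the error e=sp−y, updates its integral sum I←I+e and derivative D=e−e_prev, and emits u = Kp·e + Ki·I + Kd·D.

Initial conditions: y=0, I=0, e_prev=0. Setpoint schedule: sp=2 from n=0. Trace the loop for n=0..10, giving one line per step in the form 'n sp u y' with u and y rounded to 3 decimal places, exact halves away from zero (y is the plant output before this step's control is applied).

0 2 5.000 0.000
1 2 -2.875 3.750
2 2 5.453 0.094
3 2 -3.686 4.146
4 2 6.238 -0.277
5 2 -4.564 4.513
6 2 7.191 -0.715
7 2 -5.599 4.964
8 2 8.319 -1.221
9 2 -6.825 5.507
10 2 9.654 -1.815

(exact arithmetic carried between steps; '≈' marks a value shown rounded to 6 d.p. or computed from one; I and e_prev carry over from the previous line; the table rounds u and y to 3 d.p., halves away from zero)
n=0: y=0, sp=2, e=sp−y=2; I=2, D=e−e_prev=2; u=5/4·2+1·2+1/4·2=5; next y=3/5·0+3/4·5=3.75
n=1: y=3.75, sp=2, e=sp−y=-1.75; I=0.25, D=e−e_prev=-3.75; u=5/4·(-1.75)+1·0.25+1/4·(-3.75)=-2.875; next y=3/5·3.75+3/4·(-2.875)=0.09375
n=2: y=0.09375, sp=2, e=sp−y=1.90625; I=2.15625, D=e−e_prev=3.65625; u=5/4·1.90625+1·2.15625+1/4·3.65625=5.453125; next y=3/5·0.09375+3/4·5.453125≈4.146094
n=3: y≈4.146094, sp=2, e=sp−y≈-2.146094; I≈0.010156, D=e−e_prev≈-4.052344; u=5/4·(-2.146094)+1·0.010156+1/4·(-4.052344)≈-3.685547; next y=3/5·4.146094+3/4·(-3.685547)≈-0.276504
n=4: y≈-0.276504, sp=2, e=sp−y≈2.276504; I≈2.286660, D=e−e_prev≈4.422598; u=5/4·2.276504+1·2.286660+1/4·4.422598≈6.237939; next y=3/5·(-0.276504)+3/4·6.237939≈4.512552
n=5: y≈4.512552, sp=2, e=sp−y≈-2.512552; I≈-0.225892, D=e−e_prev≈-4.789056; u=5/4·(-2.512552)+1·(-0.225892)+1/4·(-4.789056)≈-4.563846; next y=3/5·4.512552+3/4·(-4.563846)≈-0.715353
n=6: y≈-0.715353, sp=2, e=sp−y≈2.715353; I≈2.489461, D=e−e_prev≈5.227906; u=5/4·2.715353+1·2.489461+1/4·5.227906≈7.190630; next y=3/5·(-0.715353)+3/4·7.190630≈4.963760
n=7: y≈4.963760, sp=2, e=sp−y≈-2.963760; I≈-0.474299, D=e−e_prev≈-5.679114; u=5/4·(-2.963760)+1·(-0.474299)+1/4·(-5.679114)≈-5.598777; next y=3/5·4.963760+3/4·(-5.598777)≈-1.220827
n=8: y≈-1.220827, sp=2, e=sp−y≈3.220827; I≈2.746528, D=e−e_prev≈6.184587; u=5/4·3.220827+1·2.746528+1/4·6.184587≈8.318709; next y=3/5·(-1.220827)+3/4·8.318709≈5.506535
n=9: y≈5.506535, sp=2, e=sp−y≈-3.506535; I≈-0.760007, D=e−e_prev≈-6.727362; u=5/4·(-3.506535)+1·(-0.760007)+1/4·(-6.727362)≈-6.825017; next y=3/5·5.506535+3/4·(-6.825017)≈-1.814841
n=10: y≈-1.814841, sp=2, e=sp−y≈3.814841; I≈3.054834, D=e−e_prev≈7.321377; u=5/4·3.814841+1·3.054834+1/4·7.321377≈9.653730; next y=3/5·(-1.814841)+3/4·9.653730≈6.151393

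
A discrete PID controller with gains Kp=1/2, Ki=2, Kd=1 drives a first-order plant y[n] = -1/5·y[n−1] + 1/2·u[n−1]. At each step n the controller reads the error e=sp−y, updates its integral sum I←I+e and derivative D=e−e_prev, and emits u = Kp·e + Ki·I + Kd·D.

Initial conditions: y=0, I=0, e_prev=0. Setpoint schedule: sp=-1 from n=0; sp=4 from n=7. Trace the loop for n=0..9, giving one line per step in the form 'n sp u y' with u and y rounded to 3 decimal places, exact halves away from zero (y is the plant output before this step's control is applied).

(exact arithmetic carried between steps; '≈' marks a value shown rounded to 6 d.p. or computed from one; I and e_prev carry over from the previous line; the table rounds u and y to 3 d.p., halves away from zero)
n=0: y=0, sp=-1, e=sp−y=-1; I=-1, D=e−e_prev=-1; u=1/2·(-1)+2·(-1)+1·(-1)=-3.5; next y=-1/5·0+1/2·(-3.5)=-1.75
n=1: y=-1.75, sp=-1, e=sp−y=0.75; I=-0.25, D=e−e_prev=1.75; u=1/2·0.75+2·(-0.25)+1·1.75=1.625; next y=-1/5·(-1.75)+1/2·1.625=1.1625
n=2: y=1.1625, sp=-1, e=sp−y=-2.1625; I=-2.4125, D=e−e_prev=-2.9125; u=1/2·(-2.1625)+2·(-2.4125)+1·(-2.9125)=-8.81875; next y=-1/5·1.1625+1/2·(-8.81875)=-4.641875
n=3: y=-4.641875, sp=-1, e=sp−y=3.641875; I=1.229375, D=e−e_prev=5.804375; u=1/2·3.641875+2·1.229375+1·5.804375≈10.084063; next y=-1/5·(-4.641875)+1/2·10.084063≈5.970406
n=4: y≈5.970406, sp=-1, e=sp−y≈-6.970406; I≈-5.741031, D=e−e_prev≈-10.612281; u=1/2·(-6.970406)+2·(-5.741031)+1·(-10.612281)≈-25.579547; next y=-1/5·5.970406+1/2·(-25.579547)≈-13.983855
n=5: y≈-13.983855, sp=-1, e=sp−y≈12.983855; I≈7.242823, D=e−e_prev≈19.954261; u=1/2·12.983855+2·7.242823+1·19.954261≈40.931835; next y=-1/5·(-13.983855)+1/2·40.931835≈23.262689
n=6: y≈23.262689, sp=-1, e=sp−y≈-24.262689; I≈-17.019865, D=e−e_prev≈-37.246543; u=1/2·(-24.262689)+2·(-17.019865)+1·(-37.246543)≈-83.417618; next y=-1/5·23.262689+1/2·(-83.417618)≈-46.361347
n=7: y≈-46.361347, sp=4, e=sp−y≈50.361347; I≈33.341481, D=e−e_prev≈74.624035; u=1/2·50.361347+2·33.341481+1·74.624035≈166.487671; next y=-1/5·(-46.361347)+1/2·166.487671≈92.516105
n=8: y≈92.516105, sp=4, e=sp−y≈-88.516105; I≈-55.174623, D=e−e_prev≈-138.877451; u=1/2·(-88.516105)+2·(-55.174623)+1·(-138.877451)≈-293.484751; next y=-1/5·92.516105+1/2·(-293.484751)≈-165.245596
n=9: y≈-165.245596, sp=4, e=sp−y≈169.245596; I≈114.070973, D=e−e_prev≈257.761701; u=1/2·169.245596+2·114.070973+1·257.761701≈570.526445; next y=-1/5·(-165.245596)+1/2·570.526445≈318.312342

0 -1 -3.500 0.000
1 -1 1.625 -1.750
2 -1 -8.819 1.163
3 -1 10.084 -4.642
4 -1 -25.580 5.970
5 -1 40.932 -13.984
6 -1 -83.418 23.263
7 4 166.488 -46.361
8 4 -293.485 92.516
9 4 570.526 -165.246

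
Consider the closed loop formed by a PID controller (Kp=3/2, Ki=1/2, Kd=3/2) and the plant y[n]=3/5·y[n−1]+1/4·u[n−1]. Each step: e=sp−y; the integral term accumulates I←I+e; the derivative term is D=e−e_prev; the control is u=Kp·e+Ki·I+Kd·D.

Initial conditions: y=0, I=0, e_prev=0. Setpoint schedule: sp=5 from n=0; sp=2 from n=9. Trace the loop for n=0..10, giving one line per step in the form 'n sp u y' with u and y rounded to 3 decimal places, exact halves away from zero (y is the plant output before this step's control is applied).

(exact arithmetic carried between steps; '≈' marks a value shown rounded to 6 d.p. or computed from one; I and e_prev carry over from the previous line; the table rounds u and y to 3 d.p., halves away from zero)
n=0: y=0, sp=5, e=sp−y=5; I=5, D=e−e_prev=5; u=3/2·5+1/2·5+3/2·5=17.5; next y=3/5·0+1/4·17.5=4.375
n=1: y=4.375, sp=5, e=sp−y=0.625; I=5.625, D=e−e_prev=-4.375; u=3/2·0.625+1/2·5.625+3/2·(-4.375)=-2.8125; next y=3/5·4.375+1/4·(-2.8125)=1.921875
n=2: y=1.921875, sp=5, e=sp−y=3.078125; I=8.703125, D=e−e_prev=2.453125; u=3/2·3.078125+1/2·8.703125+3/2·2.453125≈12.648438; next y=3/5·1.921875+1/4·12.648438≈4.315234
n=3: y≈4.315234, sp=5, e=sp−y≈0.684766; I≈9.387891, D=e−e_prev≈-2.393359; u=3/2·0.684766+1/2·9.387891+3/2·(-2.393359)≈2.131055; next y=3/5·4.315234+1/4·2.131055≈3.121904
n=4: y≈3.121904, sp=5, e=sp−y≈1.878096; I≈11.265986, D=e−e_prev≈1.193330; u=3/2·1.878096+1/2·11.265986+3/2·1.193330≈10.240132; next y=3/5·3.121904+1/4·10.240132≈4.433176
n=5: y≈4.433176, sp=5, e=sp−y≈0.566824; I≈11.832811, D=e−e_prev≈-1.311271; u=3/2·0.566824+1/2·11.832811+3/2·(-1.311271)≈4.799735; next y=3/5·4.433176+1/4·4.799735≈3.859839
n=6: y≈3.859839, sp=5, e=sp−y≈1.140161; I≈12.972972, D=e−e_prev≈0.573336; u=3/2·1.140161+1/2·12.972972+3/2·0.573336≈9.056732; next y=3/5·3.859839+1/4·9.056732≈4.580086
n=7: y≈4.580086, sp=5, e=sp−y≈0.419914; I≈13.392885, D=e−e_prev≈-0.720247; u=3/2·0.419914+1/2·13.392885+3/2·(-0.720247)≈6.245942; next y=3/5·4.580086+1/4·6.245942≈4.309537
n=8: y≈4.309537, sp=5, e=sp−y≈0.690463; I≈14.083348, D=e−e_prev≈0.270549; u=3/2·0.690463+1/2·14.083348+3/2·0.270549≈8.483191; next y=3/5·4.309537+1/4·8.483191≈4.706520
n=9: y≈4.706520, sp=2, e=sp−y≈-2.706520; I≈11.376828, D=e−e_prev≈-3.396983; u=3/2·(-2.706520)+1/2·11.376828+3/2·(-3.396983)≈-3.466841; next y=3/5·4.706520+1/4·(-3.466841)≈1.957202
n=10: y≈1.957202, sp=2, e=sp−y≈0.042798; I≈11.419626, D=e−e_prev≈2.749318; u=3/2·0.042798+1/2·11.419626+3/2·2.749318≈9.897988; next y=3/5·1.957202+1/4·9.897988≈3.648818

0 5 17.500 0.000
1 5 -2.813 4.375
2 5 12.648 1.922
3 5 2.131 4.315
4 5 10.240 3.122
5 5 4.800 4.433
6 5 9.057 3.860
7 5 6.246 4.580
8 5 8.483 4.310
9 2 -3.467 4.707
10 2 9.898 1.957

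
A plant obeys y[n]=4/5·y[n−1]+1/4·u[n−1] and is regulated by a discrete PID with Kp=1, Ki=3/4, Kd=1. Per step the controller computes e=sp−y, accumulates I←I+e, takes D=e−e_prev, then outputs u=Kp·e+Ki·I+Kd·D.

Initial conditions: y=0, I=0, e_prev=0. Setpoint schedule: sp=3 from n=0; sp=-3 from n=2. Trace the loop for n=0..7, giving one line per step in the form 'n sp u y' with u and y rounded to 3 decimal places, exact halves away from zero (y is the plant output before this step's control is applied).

0 3 8.250 0.000
1 3 1.828 2.063
2 -3 -12.029 2.107
3 -3 -0.386 -1.322
4 -3 -5.535 -1.154
5 -3 -3.581 -2.307
6 -3 -4.061 -2.741
7 -3 -3.405 -3.208

(exact arithmetic carried between steps; '≈' marks a value shown rounded to 6 d.p. or computed from one; I and e_prev carry over from the previous line; the table rounds u and y to 3 d.p., halves away from zero)
n=0: y=0, sp=3, e=sp−y=3; I=3, D=e−e_prev=3; u=1·3+3/4·3+1·3=8.25; next y=4/5·0+1/4·8.25=2.0625
n=1: y=2.0625, sp=3, e=sp−y=0.9375; I=3.9375, D=e−e_prev=-2.0625; u=1·0.9375+3/4·3.9375+1·(-2.0625)=1.828125; next y=4/5·2.0625+1/4·1.828125≈2.107031
n=2: y≈2.107031, sp=-3, e=sp−y≈-5.107031; I≈-1.169531, D=e−e_prev≈-6.044531; u=1·(-5.107031)+3/4·(-1.169531)+1·(-6.044531)≈-12.028711; next y=4/5·2.107031+1/4·(-12.028711)≈-1.321553
n=3: y≈-1.321553, sp=-3, e=sp−y≈-1.678447; I≈-2.847979, D=e−e_prev≈3.428584; u=1·(-1.678447)+3/4·(-2.847979)+1·3.428584≈-0.385847; next y=4/5·(-1.321553)+1/4·(-0.385847)≈-1.153704
n=4: y≈-1.153704, sp=-3, e=sp−y≈-1.846296; I≈-4.694275, D=e−e_prev≈-0.167849; u=1·(-1.846296)+3/4·(-4.694275)+1·(-0.167849)≈-5.534851; next y=4/5·(-1.153704)+1/4·(-5.534851)≈-2.306676
n=5: y≈-2.306676, sp=-3, e=sp−y≈-0.693324; I≈-5.387599, D=e−e_prev≈1.152972; u=1·(-0.693324)+3/4·(-5.387599)+1·1.152972≈-3.581051; next y=4/5·(-2.306676)+1/4·(-3.581051)≈-2.740604
n=6: y≈-2.740604, sp=-3, e=sp−y≈-0.259396; I≈-5.646995, D=e−e_prev≈0.433928; u=1·(-0.259396)+3/4·(-5.646995)+1·0.433928≈-4.060715; next y=4/5·(-2.740604)+1/4·(-4.060715)≈-3.207662
n=7: y≈-3.207662, sp=-3, e=sp−y≈0.207662; I≈-5.439334, D=e−e_prev≈0.467058; u=1·0.207662+3/4·(-5.439334)+1·0.467058≈-3.404780; next y=4/5·(-3.207662)+1/4·(-3.404780)≈-3.417324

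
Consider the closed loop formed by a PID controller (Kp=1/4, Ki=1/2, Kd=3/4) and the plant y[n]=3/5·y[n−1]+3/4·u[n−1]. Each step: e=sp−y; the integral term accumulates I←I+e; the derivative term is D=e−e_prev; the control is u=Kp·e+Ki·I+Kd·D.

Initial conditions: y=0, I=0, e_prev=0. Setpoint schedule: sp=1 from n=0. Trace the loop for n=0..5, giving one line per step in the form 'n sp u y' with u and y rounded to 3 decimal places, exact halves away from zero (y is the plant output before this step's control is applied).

(exact arithmetic carried between steps; '≈' marks a value shown rounded to 6 d.p. or computed from one; I and e_prev carry over from the previous line; the table rounds u and y to 3 d.p., halves away from zero)
n=0: y=0, sp=1, e=sp−y=1; I=1, D=e−e_prev=1; u=1/4·1+1/2·1+3/4·1=1.5; next y=3/5·0+3/4·1.5=1.125
n=1: y=1.125, sp=1, e=sp−y=-0.125; I=0.875, D=e−e_prev=-1.125; u=1/4·(-0.125)+1/2·0.875+3/4·(-1.125)=-0.4375; next y=3/5·1.125+3/4·(-0.4375)=0.346875
n=2: y=0.346875, sp=1, e=sp−y=0.653125; I=1.528125, D=e−e_prev=0.778125; u=1/4·0.653125+1/2·1.528125+3/4·0.778125≈1.510938; next y=3/5·0.346875+3/4·1.510938≈1.341328
n=3: y≈1.341328, sp=1, e=sp−y≈-0.341328; I≈1.186797, D=e−e_prev≈-0.994453; u=1/4·(-0.341328)+1/2·1.186797+3/4·(-0.994453)≈-0.237773; next y=3/5·1.341328+3/4·(-0.237773)≈0.626467
n=4: y≈0.626467, sp=1, e=sp−y≈0.373533; I≈1.560330, D=e−e_prev≈0.714861; u=1/4·0.373533+1/2·1.560330+3/4·0.714861≈1.409694; next y=3/5·0.626467+3/4·1.409694≈1.433151
n=5: y≈1.433151, sp=1, e=sp−y≈-0.433151; I≈1.127179, D=e−e_prev≈-0.806684; u=1/4·(-0.433151)+1/2·1.127179+3/4·(-0.806684)≈-0.149711; next y=3/5·1.433151+3/4·(-0.149711)≈0.747607

0 1 1.500 0.000
1 1 -0.438 1.125
2 1 1.511 0.347
3 1 -0.238 1.341
4 1 1.410 0.626
5 1 -0.150 1.433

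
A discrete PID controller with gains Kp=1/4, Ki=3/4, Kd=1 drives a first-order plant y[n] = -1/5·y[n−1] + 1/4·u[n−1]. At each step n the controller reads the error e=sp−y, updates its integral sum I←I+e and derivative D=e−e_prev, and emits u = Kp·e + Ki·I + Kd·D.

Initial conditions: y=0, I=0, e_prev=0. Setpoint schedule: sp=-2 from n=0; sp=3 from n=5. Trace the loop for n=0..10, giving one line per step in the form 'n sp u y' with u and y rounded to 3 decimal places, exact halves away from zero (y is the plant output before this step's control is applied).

(exact arithmetic carried between steps; '≈' marks a value shown rounded to 6 d.p. or computed from one; I and e_prev carry over from the previous line; the table rounds u and y to 3 d.p., halves away from zero)
n=0: y=0, sp=-2, e=sp−y=-2; I=-2, D=e−e_prev=-2; u=1/4·(-2)+3/4·(-2)+1·(-2)=-4; next y=-1/5·0+1/4·(-4)=-1
n=1: y=-1, sp=-2, e=sp−y=-1; I=-3, D=e−e_prev=1; u=1/4·(-1)+3/4·(-3)+1·1=-1.5; next y=-1/5·(-1)+1/4·(-1.5)=-0.175
n=2: y=-0.175, sp=-2, e=sp−y=-1.825; I=-4.825, D=e−e_prev=-0.825; u=1/4·(-1.825)+3/4·(-4.825)+1·(-0.825)=-4.9; next y=-1/5·(-0.175)+1/4·(-4.9)=-1.19
n=3: y=-1.19, sp=-2, e=sp−y=-0.81; I=-5.635, D=e−e_prev=1.015; u=1/4·(-0.81)+3/4·(-5.635)+1·1.015=-3.41375; next y=-1/5·(-1.19)+1/4·(-3.41375)≈-0.615438
n=4: y≈-0.615438, sp=-2, e=sp−y≈-1.384563; I≈-7.019563, D=e−e_prev≈-0.574563; u=1/4·(-1.384563)+3/4·(-7.019563)+1·(-0.574563)≈-6.185375; next y=-1/5·(-0.615438)+1/4·(-6.185375)≈-1.423256
n=5: y≈-1.423256, sp=3, e=sp−y≈4.423256; I≈-2.596306, D=e−e_prev≈5.807819; u=1/4·4.423256+3/4·(-2.596306)+1·5.807819≈4.966403; next y=-1/5·(-1.423256)+1/4·4.966403≈1.526252
n=6: y≈1.526252, sp=3, e=sp−y≈1.473748; I≈-1.122558, D=e−e_prev≈-2.949508; u=1/4·1.473748+3/4·(-1.122558)+1·(-2.949508)≈-3.42299; next y=-1/5·1.526252+1/4·(-3.42299)≈-1.160998
n=7: y≈-1.160998, sp=3, e=sp−y≈4.160998; I≈3.038440, D=e−e_prev≈2.687250; u=1/4·4.160998+3/4·3.038440+1·2.687250≈6.006329; next y=-1/5·(-1.160998)+1/4·6.006329≈1.733782
n=8: y≈1.733782, sp=3, e=sp−y≈1.266218; I≈4.304658, D=e−e_prev≈-2.894780; u=1/4·1.266218+3/4·4.304658+1·(-2.894780)≈0.650268; next y=-1/5·1.733782+1/4·0.650268≈-0.184189
n=9: y≈-0.184189, sp=3, e=sp−y≈3.184189; I≈7.488847, D=e−e_prev≈1.917971; u=1/4·3.184189+3/4·7.488847+1·1.917971≈8.330654; next y=-1/5·(-0.184189)+1/4·8.330654≈2.119501
n=10: y≈2.119501, sp=3, e=sp−y≈0.880499; I≈8.369346, D=e−e_prev≈-2.303691; u=1/4·0.880499+3/4·8.369346+1·(-2.303691)≈4.193443; next y=-1/5·2.119501+1/4·4.193443≈0.624461

0 -2 -4.000 0.000
1 -2 -1.500 -1.000
2 -2 -4.900 -0.175
3 -2 -3.414 -1.190
4 -2 -6.185 -0.615
5 3 4.966 -1.423
6 3 -3.423 1.526
7 3 6.006 -1.161
8 3 0.650 1.734
9 3 8.331 -0.184
10 3 4.193 2.120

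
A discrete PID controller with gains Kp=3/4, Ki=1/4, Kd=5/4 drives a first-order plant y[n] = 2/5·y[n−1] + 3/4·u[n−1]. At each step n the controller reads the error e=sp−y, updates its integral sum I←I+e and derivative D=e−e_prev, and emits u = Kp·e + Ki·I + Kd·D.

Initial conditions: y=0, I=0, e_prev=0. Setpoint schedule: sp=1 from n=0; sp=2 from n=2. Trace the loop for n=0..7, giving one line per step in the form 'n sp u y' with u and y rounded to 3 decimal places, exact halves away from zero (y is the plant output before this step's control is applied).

0 1 2.250 0.000
1 1 -2.547 1.688
2 2 8.217 -1.235
3 2 -11.411 5.668
4 2 23.210 -6.291
5 2 -37.326 14.891
6 2 69.018 -22.038
7 2 -117.353 42.949

(exact arithmetic carried between steps; '≈' marks a value shown rounded to 6 d.p. or computed from one; I and e_prev carry over from the previous line; the table rounds u and y to 3 d.p., halves away from zero)
n=0: y=0, sp=1, e=sp−y=1; I=1, D=e−e_prev=1; u=3/4·1+1/4·1+5/4·1=2.25; next y=2/5·0+3/4·2.25=1.6875
n=1: y=1.6875, sp=1, e=sp−y=-0.6875; I=0.3125, D=e−e_prev=-1.6875; u=3/4·(-0.6875)+1/4·0.3125+5/4·(-1.6875)=-2.546875; next y=2/5·1.6875+3/4·(-2.546875)≈-1.235156
n=2: y≈-1.235156, sp=2, e=sp−y≈3.235156; I≈3.547656, D=e−e_prev≈3.922656; u=3/4·3.235156+1/4·3.547656+5/4·3.922656≈8.216602; next y=2/5·(-1.235156)+3/4·8.216602≈5.668389
n=3: y≈5.668389, sp=2, e=sp−y≈-3.668389; I≈-0.120732, D=e−e_prev≈-6.903545; u=3/4·(-3.668389)+1/4·(-0.120732)+5/4·(-6.903545)≈-11.410906; next y=2/5·5.668389+3/4·(-11.410906)≈-6.290824
n=4: y≈-6.290824, sp=2, e=sp−y≈8.290824; I≈8.170091, D=e−e_prev≈11.959213; u=3/4·8.290824+1/4·8.170091+5/4·11.959213≈23.209656; next y=2/5·(-6.290824)+3/4·23.209656≈14.890913
n=5: y≈14.890913, sp=2, e=sp−y≈-12.890913; I≈-4.720821, D=e−e_prev≈-21.181737; u=3/4·(-12.890913)+1/4·(-4.720821)+5/4·(-21.181737)≈-37.325561; next y=2/5·14.890913+3/4·(-37.325561)≈-22.037805
n=6: y≈-22.037805, sp=2, e=sp−y≈24.037805; I≈19.316984, D=e−e_prev≈36.928718; u=3/4·24.037805+1/4·19.316984+5/4·36.928718≈69.018498; next y=2/5·(-22.037805)+3/4·69.018498≈42.948751
n=7: y≈42.948751, sp=2, e=sp−y≈-40.948751; I≈-21.631767, D=e−e_prev≈-64.986557; u=3/4·(-40.948751)+1/4·(-21.631767)+5/4·(-64.986557)≈-117.352701; next y=2/5·42.948751+3/4·(-117.352701)≈-70.835025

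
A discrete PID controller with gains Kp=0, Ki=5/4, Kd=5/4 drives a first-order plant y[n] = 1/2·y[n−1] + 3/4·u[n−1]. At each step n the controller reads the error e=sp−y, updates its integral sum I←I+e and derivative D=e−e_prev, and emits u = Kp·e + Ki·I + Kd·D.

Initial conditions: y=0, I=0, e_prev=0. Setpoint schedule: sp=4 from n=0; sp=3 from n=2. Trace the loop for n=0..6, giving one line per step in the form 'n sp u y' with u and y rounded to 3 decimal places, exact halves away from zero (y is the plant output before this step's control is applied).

0 4 10.000 0.000
1 4 -8.750 7.500
2 3 19.531 -2.813
3 3 -24.980 13.242
4 3 45.676 -12.114
5 3 -67.912 28.200
6 3 113.566 -36.834

(exact arithmetic carried between steps; '≈' marks a value shown rounded to 6 d.p. or computed from one; I and e_prev carry over from the previous line; the table rounds u and y to 3 d.p., halves away from zero)
n=0: y=0, sp=4, e=sp−y=4; I=4, D=e−e_prev=4; u=0·4+5/4·4+5/4·4=10; next y=1/2·0+3/4·10=7.5
n=1: y=7.5, sp=4, e=sp−y=-3.5; I=0.5, D=e−e_prev=-7.5; u=0·(-3.5)+5/4·0.5+5/4·(-7.5)=-8.75; next y=1/2·7.5+3/4·(-8.75)=-2.8125
n=2: y=-2.8125, sp=3, e=sp−y=5.8125; I=6.3125, D=e−e_prev=9.3125; u=0·5.8125+5/4·6.3125+5/4·9.3125=19.53125; next y=1/2·(-2.8125)+3/4·19.53125≈13.242188
n=3: y≈13.242188, sp=3, e=sp−y≈-10.242188; I≈-3.929688, D=e−e_prev≈-16.054688; u=0·(-10.242188)+5/4·(-3.929688)+5/4·(-16.054688)≈-24.980469; next y=1/2·13.242188+3/4·(-24.980469)≈-12.114258
n=4: y≈-12.114258, sp=3, e=sp−y≈15.114258; I≈11.184570, D=e−e_prev≈25.356445; u=0·15.114258+5/4·11.184570+5/4·25.356445≈45.676270; next y=1/2·(-12.114258)+3/4·45.676270≈28.200073
n=5: y≈28.200073, sp=3, e=sp−y≈-25.200073; I≈-14.015503, D=e−e_prev≈-40.314331; u=0·(-25.200073)+5/4·(-14.015503)+5/4·(-40.314331)≈-67.912292; next y=1/2·28.200073+3/4·(-67.912292)≈-36.834183
n=6: y≈-36.834183, sp=3, e=sp−y≈39.834183; I≈25.818680, D=e−e_prev≈65.034256; u=0·39.834183+5/4·25.818680+5/4·65.034256≈113.566170; next y=1/2·(-36.834183)+3/4·113.566170≈66.757536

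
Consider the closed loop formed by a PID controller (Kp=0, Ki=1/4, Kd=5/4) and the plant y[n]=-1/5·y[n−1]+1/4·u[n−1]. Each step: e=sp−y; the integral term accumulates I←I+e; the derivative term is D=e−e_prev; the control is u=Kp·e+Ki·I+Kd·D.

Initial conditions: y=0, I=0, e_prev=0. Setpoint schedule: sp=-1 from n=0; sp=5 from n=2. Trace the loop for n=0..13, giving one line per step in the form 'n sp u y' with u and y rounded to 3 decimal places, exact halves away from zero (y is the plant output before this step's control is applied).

(exact arithmetic carried between steps; '≈' marks a value shown rounded to 6 d.p. or computed from one; I and e_prev carry over from the previous line; the table rounds u and y to 3 d.p., halves away from zero)
n=0: y=0, sp=-1, e=sp−y=-1; I=-1, D=e−e_prev=-1; u=0·(-1)+1/4·(-1)+5/4·(-1)=-1.5; next y=-1/5·0+1/4·(-1.5)=-0.375
n=1: y=-0.375, sp=-1, e=sp−y=-0.625; I=-1.625, D=e−e_prev=0.375; u=0·(-0.625)+1/4·(-1.625)+5/4·0.375=0.0625; next y=-1/5·(-0.375)+1/4·0.0625=0.090625
n=2: y=0.090625, sp=5, e=sp−y=4.909375; I=3.284375, D=e−e_prev=5.534375; u=0·4.909375+1/4·3.284375+5/4·5.534375≈7.739063; next y=-1/5·0.090625+1/4·7.739063≈1.916641
n=3: y≈1.916641, sp=5, e=sp−y≈3.083359; I≈6.367734, D=e−e_prev≈-1.826016; u=0·3.083359+1/4·6.367734+5/4·(-1.826016)≈-0.690586; next y=-1/5·1.916641+1/4·(-0.690586)≈-0.555975
n=4: y≈-0.555975, sp=5, e=sp−y≈5.555975; I≈11.923709, D=e−e_prev≈2.472615; u=0·5.555975+1/4·11.923709+5/4·2.472615≈6.071696; next y=-1/5·(-0.555975)+1/4·6.071696≈1.629119
n=5: y≈1.629119, sp=5, e=sp−y≈3.370881; I≈15.294590, D=e−e_prev≈-2.185094; u=0·3.370881+1/4·15.294590+5/4·(-2.185094)≈1.092280; next y=-1/5·1.629119+1/4·1.092280≈-0.052754
n=6: y≈-0.052754, sp=5, e=sp−y≈5.052754; I≈20.347344, D=e−e_prev≈1.681873; u=0·5.052754+1/4·20.347344+5/4·1.681873≈7.189177; next y=-1/5·(-0.052754)+1/4·7.189177≈1.807845
n=7: y≈1.807845, sp=5, e=sp−y≈3.192155; I≈23.539499, D=e−e_prev≈-1.860599; u=0·3.192155+1/4·23.539499+5/4·(-1.860599)≈3.559126; next y=-1/5·1.807845+1/4·3.559126≈0.528213
n=8: y≈0.528213, sp=5, e=sp−y≈4.471787; I≈28.011286, D=e−e_prev≈1.279632; u=0·4.471787+1/4·28.011286+5/4·1.279632≈8.602362; next y=-1/5·0.528213+1/4·8.602362≈2.044948
n=9: y≈2.044948, sp=5, e=sp−y≈2.955052; I≈30.966338, D=e−e_prev≈-1.516735; u=0·2.955052+1/4·30.966338+5/4·(-1.516735)≈5.845665; next y=-1/5·2.044948+1/4·5.845665≈1.052427
n=10: y≈1.052427, sp=5, e=sp−y≈3.947573; I≈34.913911, D=e−e_prev≈0.992521; u=0·3.947573+1/4·34.913911+5/4·0.992521≈9.969129; next y=-1/5·1.052427+1/4·9.969129≈2.281797
n=11: y≈2.281797, sp=5, e=sp−y≈2.718203; I≈37.632114, D=e−e_prev≈-1.229370; u=0·2.718203+1/4·37.632114+5/4·(-1.229370)≈7.871316; next y=-1/5·2.281797+1/4·7.871316≈1.511470
n=12: y≈1.511470, sp=5, e=sp−y≈3.488530; I≈41.120645, D=e−e_prev≈0.770327; u=0·3.488530+1/4·41.120645+5/4·0.770327≈11.243071; next y=-1/5·1.511470+1/4·11.243071≈2.508474
n=13: y≈2.508474, sp=5, e=sp−y≈2.491526; I≈43.612171, D=e−e_prev≈-0.997004; u=0·2.491526+1/4·43.612171+5/4·(-0.997004)≈9.656788; next y=-1/5·2.508474+1/4·9.656788≈1.912502

0 -1 -1.500 0.000
1 -1 0.063 -0.375
2 5 7.739 0.091
3 5 -0.691 1.917
4 5 6.072 -0.556
5 5 1.092 1.629
6 5 7.189 -0.053
7 5 3.559 1.808
8 5 8.602 0.528
9 5 5.846 2.045
10 5 9.969 1.052
11 5 7.871 2.282
12 5 11.243 1.511
13 5 9.657 2.508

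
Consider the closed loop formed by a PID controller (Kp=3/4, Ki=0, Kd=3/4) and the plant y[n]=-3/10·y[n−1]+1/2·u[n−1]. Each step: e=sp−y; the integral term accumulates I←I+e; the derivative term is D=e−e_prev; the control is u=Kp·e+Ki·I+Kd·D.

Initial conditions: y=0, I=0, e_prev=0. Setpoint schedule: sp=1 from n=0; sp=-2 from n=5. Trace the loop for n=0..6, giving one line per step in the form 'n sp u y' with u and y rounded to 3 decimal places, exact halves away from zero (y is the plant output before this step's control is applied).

(exact arithmetic carried between steps; '≈' marks a value shown rounded to 6 d.p. or computed from one; I and e_prev carry over from the previous line; the table rounds u and y to 3 d.p., halves away from zero)
n=0: y=0, sp=1, e=sp−y=1; I=1, D=e−e_prev=1; u=3/4·1+0·1+3/4·1=1.5; next y=-3/10·0+1/2·1.5=0.75
n=1: y=0.75, sp=1, e=sp−y=0.25; I=1.25, D=e−e_prev=-0.75; u=3/4·0.25+0·1.25+3/4·(-0.75)=-0.375; next y=-3/10·0.75+1/2·(-0.375)=-0.4125
n=2: y=-0.4125, sp=1, e=sp−y=1.4125; I=2.6625, D=e−e_prev=1.1625; u=3/4·1.4125+0·2.6625+3/4·1.1625=1.93125; next y=-3/10·(-0.4125)+1/2·1.93125=1.089375
n=3: y=1.089375, sp=1, e=sp−y=-0.089375; I=2.573125, D=e−e_prev=-1.501875; u=3/4·(-0.089375)+0·2.573125+3/4·(-1.501875)≈-1.193438; next y=-3/10·1.089375+1/2·(-1.193438)≈-0.923531
n=4: y≈-0.923531, sp=1, e=sp−y≈1.923531; I≈4.496656, D=e−e_prev≈2.012906; u=3/4·1.923531+0·4.496656+3/4·2.012906≈2.952328; next y=-3/10·(-0.923531)+1/2·2.952328≈1.753223
n=5: y≈1.753223, sp=-2, e=sp−y≈-3.753223; I≈0.743433, D=e−e_prev≈-5.676755; u=3/4·(-3.753223)+0·0.743433+3/4·(-5.676755)≈-7.072484; next y=-3/10·1.753223+1/2·(-7.072484)≈-4.062209
n=6: y≈-4.062209, sp=-2, e=sp−y≈2.062209; I≈2.805642, D=e−e_prev≈5.815432; u=3/4·2.062209+0·2.805642+3/4·5.815432≈5.908231; next y=-3/10·(-4.062209)+1/2·5.908231≈4.172778

0 1 1.500 0.000
1 1 -0.375 0.750
2 1 1.931 -0.413
3 1 -1.193 1.089
4 1 2.952 -0.924
5 -2 -7.072 1.753
6 -2 5.908 -4.062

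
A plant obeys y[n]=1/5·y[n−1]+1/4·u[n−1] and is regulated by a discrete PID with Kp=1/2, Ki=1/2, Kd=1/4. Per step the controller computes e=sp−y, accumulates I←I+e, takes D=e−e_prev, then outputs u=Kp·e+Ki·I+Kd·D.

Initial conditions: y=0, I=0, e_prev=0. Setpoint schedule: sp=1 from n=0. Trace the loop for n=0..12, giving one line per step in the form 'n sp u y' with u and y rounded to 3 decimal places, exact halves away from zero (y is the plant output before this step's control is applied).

0 1 1.250 0.000
1 1 1.109 0.313
2 1 1.497 0.340
3 1 1.706 0.442
4 1 1.920 0.515
5 1 2.095 0.583
6 1 2.249 0.640
7 1 2.381 0.690
8 1 2.494 0.733
9 1 2.592 0.770
10 1 2.677 0.802
11 1 2.749 0.830
12 1 2.812 0.853

(exact arithmetic carried between steps; '≈' marks a value shown rounded to 6 d.p. or computed from one; I and e_prev carry over from the previous line; the table rounds u and y to 3 d.p., halves away from zero)
n=0: y=0, sp=1, e=sp−y=1; I=1, D=e−e_prev=1; u=1/2·1+1/2·1+1/4·1=1.25; next y=1/5·0+1/4·1.25=0.3125
n=1: y=0.3125, sp=1, e=sp−y=0.6875; I=1.6875, D=e−e_prev=-0.3125; u=1/2·0.6875+1/2·1.6875+1/4·(-0.3125)=1.109375; next y=1/5·0.3125+1/4·1.109375≈0.339844
n=2: y≈0.339844, sp=1, e=sp−y≈0.660156; I≈2.347656, D=e−e_prev≈-0.027344; u=1/2·0.660156+1/2·2.347656+1/4·(-0.027344)≈1.497070; next y=1/5·0.339844+1/4·1.497070≈0.442236
n=3: y≈0.442236, sp=1, e=sp−y≈0.557764; I≈2.905420, D=e−e_prev≈-0.102393; u=1/2·0.557764+1/2·2.905420+1/4·(-0.102393)≈1.705994; next y=1/5·0.442236+1/4·1.705994≈0.514946
n=4: y≈0.514946, sp=1, e=sp−y≈0.485054; I≈3.390474, D=e−e_prev≈-0.072709; u=1/2·0.485054+1/2·3.390474+1/4·(-0.072709)≈1.919587; next y=1/5·0.514946+1/4·1.919587≈0.582886
n=5: y≈0.582886, sp=1, e=sp−y≈0.417114; I≈3.807588, D=e−e_prev≈-0.067940; u=1/2·0.417114+1/2·3.807588+1/4·(-0.067940)≈2.095366; next y=1/5·0.582886+1/4·2.095366≈0.640419
n=6: y≈0.640419, sp=1, e=sp−y≈0.359581; I≈4.167170, D=e−e_prev≈-0.057533; u=1/2·0.359581+1/2·4.167170+1/4·(-0.057533)≈2.248992; next y=1/5·0.640419+1/4·2.248992≈0.690332
n=7: y≈0.690332, sp=1, e=sp−y≈0.309668; I≈4.476838, D=e−e_prev≈-0.049913; u=1/2·0.309668+1/2·4.476838+1/4·(-0.049913)≈2.380775; next y=1/5·0.690332+1/4·2.380775≈0.733260
n=8: y≈0.733260, sp=1, e=sp−y≈0.266740; I≈4.743578, D=e−e_prev≈-0.042928; u=1/2·0.266740+1/2·4.743578+1/4·(-0.042928)≈2.494427; next y=1/5·0.733260+1/4·2.494427≈0.770259
n=9: y≈0.770259, sp=1, e=sp−y≈0.229741; I≈4.973319, D=e−e_prev≈-0.036999; u=1/2·0.229741+1/2·4.973319+1/4·(-0.036999)≈2.592281; next y=1/5·0.770259+1/4·2.592281≈0.802122
n=10: y≈0.802122, sp=1, e=sp−y≈0.197878; I≈5.171197, D=e−e_prev≈-0.031863; u=1/2·0.197878+1/2·5.171197+1/4·(-0.031863)≈2.676572; next y=1/5·0.802122+1/4·2.676572≈0.829567
n=11: y≈0.829567, sp=1, e=sp−y≈0.170433; I≈5.341630, D=e−e_prev≈-0.027445; u=1/2·0.170433+1/2·5.341630+1/4·(-0.027445)≈2.749170; next y=1/5·0.829567+1/4·2.749170≈0.853206
n=12: y≈0.853206, sp=1, e=sp−y≈0.146794; I≈5.488424, D=e−e_prev≈-0.023639; u=1/2·0.146794+1/2·5.488424+1/4·(-0.023639)≈2.811699; next y=1/5·0.853206+1/4·2.811699≈0.873566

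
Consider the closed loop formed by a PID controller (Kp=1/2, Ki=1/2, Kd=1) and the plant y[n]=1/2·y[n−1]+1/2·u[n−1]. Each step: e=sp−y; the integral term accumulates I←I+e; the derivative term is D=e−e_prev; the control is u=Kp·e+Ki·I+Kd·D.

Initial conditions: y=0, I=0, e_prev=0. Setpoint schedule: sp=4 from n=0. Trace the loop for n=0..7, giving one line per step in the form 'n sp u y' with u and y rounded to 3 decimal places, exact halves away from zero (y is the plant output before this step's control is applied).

(exact arithmetic carried between steps; '≈' marks a value shown rounded to 6 d.p. or computed from one; I and e_prev carry over from the previous line; the table rounds u and y to 3 d.p., halves away from zero)
n=0: y=0, sp=4, e=sp−y=4; I=4, D=e−e_prev=4; u=1/2·4+1/2·4+1·4=8; next y=1/2·0+1/2·8=4
n=1: y=4, sp=4, e=sp−y=0; I=4, D=e−e_prev=-4; u=1/2·0+1/2·4+1·(-4)=-2; next y=1/2·4+1/2·(-2)=1
n=2: y=1, sp=4, e=sp−y=3; I=7, D=e−e_prev=3; u=1/2·3+1/2·7+1·3=8; next y=1/2·1+1/2·8=4.5
n=3: y=4.5, sp=4, e=sp−y=-0.5; I=6.5, D=e−e_prev=-3.5; u=1/2·(-0.5)+1/2·6.5+1·(-3.5)=-0.5; next y=1/2·4.5+1/2·(-0.5)=2
n=4: y=2, sp=4, e=sp−y=2; I=8.5, D=e−e_prev=2.5; u=1/2·2+1/2·8.5+1·2.5=7.75; next y=1/2·2+1/2·7.75=4.875
n=5: y=4.875, sp=4, e=sp−y=-0.875; I=7.625, D=e−e_prev=-2.875; u=1/2·(-0.875)+1/2·7.625+1·(-2.875)=0.5; next y=1/2·4.875+1/2·0.5=2.6875
n=6: y=2.6875, sp=4, e=sp−y=1.3125; I=8.9375, D=e−e_prev=2.1875; u=1/2·1.3125+1/2·8.9375+1·2.1875=7.3125; next y=1/2·2.6875+1/2·7.3125=5
n=7: y=5, sp=4, e=sp−y=-1; I=7.9375, D=e−e_prev=-2.3125; u=1/2·(-1)+1/2·7.9375+1·(-2.3125)=1.15625; next y=1/2·5+1/2·1.15625=3.078125

0 4 8.000 0.000
1 4 -2.000 4.000
2 4 8.000 1.000
3 4 -0.500 4.500
4 4 7.750 2.000
5 4 0.500 4.875
6 4 7.313 2.688
7 4 1.156 5.000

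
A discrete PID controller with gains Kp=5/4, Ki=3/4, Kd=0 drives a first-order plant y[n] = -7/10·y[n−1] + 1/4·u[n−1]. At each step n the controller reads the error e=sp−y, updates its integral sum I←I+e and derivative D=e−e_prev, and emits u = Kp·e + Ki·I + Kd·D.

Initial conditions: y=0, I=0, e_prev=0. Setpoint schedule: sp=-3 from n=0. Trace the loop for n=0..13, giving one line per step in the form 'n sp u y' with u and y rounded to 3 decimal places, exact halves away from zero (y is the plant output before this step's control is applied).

0 -3 -6.000 0.000
1 -3 -5.250 -1.500
2 -3 -8.850 -0.263
3 -3 -7.371 -2.029
4 -3 -11.312 -0.423
5 -3 -9.025 -2.532
6 -3 -13.473 -0.484
7 -3 -10.269 -3.029
8 -3 -15.412 -0.447
9 -3 -11.140 -3.541
10 -3 -17.202 -0.307
11 -3 -11.663 -4.086
12 -3 -18.910 -0.056
13 -3 -11.852 -4.688

(exact arithmetic carried between steps; '≈' marks a value shown rounded to 6 d.p. or computed from one; I and e_prev carry over from the previous line; the table rounds u and y to 3 d.p., halves away from zero)
n=0: y=0, sp=-3, e=sp−y=-3; I=-3, D=e−e_prev=-3; u=5/4·(-3)+3/4·(-3)+0·(-3)=-6; next y=-7/10·0+1/4·(-6)=-1.5
n=1: y=-1.5, sp=-3, e=sp−y=-1.5; I=-4.5, D=e−e_prev=1.5; u=5/4·(-1.5)+3/4·(-4.5)+0·1.5=-5.25; next y=-7/10·(-1.5)+1/4·(-5.25)=-0.2625
n=2: y=-0.2625, sp=-3, e=sp−y=-2.7375; I=-7.2375, D=e−e_prev=-1.2375; u=5/4·(-2.7375)+3/4·(-7.2375)+0·(-1.2375)=-8.85; next y=-7/10·(-0.2625)+1/4·(-8.85)=-2.02875
n=3: y=-2.02875, sp=-3, e=sp−y=-0.97125; I=-8.20875, D=e−e_prev=1.76625; u=5/4·(-0.97125)+3/4·(-8.20875)+0·1.76625=-7.370625; next y=-7/10·(-2.02875)+1/4·(-7.370625)≈-0.422531
n=4: y≈-0.422531, sp=-3, e=sp−y≈-2.577469; I≈-10.786219, D=e−e_prev≈-1.606219; u=5/4·(-2.577469)+3/4·(-10.786219)+0·(-1.606219)≈-11.3115; next y=-7/10·(-0.422531)+1/4·(-11.3115)≈-2.532103
n=5: y≈-2.532103, sp=-3, e=sp−y≈-0.467897; I≈-11.254116, D=e−e_prev≈2.109572; u=5/4·(-0.467897)+3/4·(-11.254116)+0·2.109572≈-9.025458; next y=-7/10·(-2.532103)+1/4·(-9.025458)≈-0.483892
n=6: y≈-0.483892, sp=-3, e=sp−y≈-2.516108; I≈-13.770223, D=e−e_prev≈-2.048211; u=5/4·(-2.516108)+3/4·(-13.770223)+0·(-2.048211)≈-13.472802; next y=-7/10·(-0.483892)+1/4·(-13.472802)≈-3.029476
n=7: y≈-3.029476, sp=-3, e=sp−y≈0.029476; I≈-13.740747, D=e−e_prev≈2.545584; u=5/4·0.029476+3/4·(-13.740747)+0·2.545584≈-10.268716; next y=-7/10·(-3.029476)+1/4·(-10.268716)≈-0.446546
n=8: y≈-0.446546, sp=-3, e=sp−y≈-2.553454; I≈-16.294202, D=e−e_prev≈-2.582930; u=5/4·(-2.553454)+3/4·(-16.294202)+0·(-2.582930)≈-15.412469; next y=-7/10·(-0.446546)+1/4·(-15.412469)≈-3.540535
n=9: y≈-3.540535, sp=-3, e=sp−y≈0.540535; I≈-15.753666, D=e−e_prev≈3.093990; u=5/4·0.540535+3/4·(-15.753666)+0·3.093990≈-11.139581; next y=-7/10·(-3.540535)+1/4·(-11.139581)≈-0.306520
n=10: y≈-0.306520, sp=-3, e=sp−y≈-2.693480; I≈-18.447146, D=e−e_prev≈-3.234015; u=5/4·(-2.693480)+3/4·(-18.447146)+0·(-3.234015)≈-17.202209; next y=-7/10·(-0.306520)+1/4·(-17.202209)≈-4.085988
n=11: y≈-4.085988, sp=-3, e=sp−y≈1.085988; I≈-17.361158, D=e−e_prev≈3.779467; u=5/4·1.085988+3/4·(-17.361158)+0·3.779467≈-11.663384; next y=-7/10·(-4.085988)+1/4·(-11.663384)≈-0.055654
n=12: y≈-0.055654, sp=-3, e=sp−y≈-2.944346; I≈-20.305504, D=e−e_prev≈-4.030333; u=5/4·(-2.944346)+3/4·(-20.305504)+0·(-4.030333)≈-18.909560; next y=-7/10·(-0.055654)+1/4·(-18.909560)≈-4.688432
n=13: y≈-4.688432, sp=-3, e=sp−y≈1.688432; I≈-18.617072, D=e−e_prev≈4.632777; u=5/4·1.688432+3/4·(-18.617072)+0·4.632777≈-11.852264; next y=-7/10·(-4.688432)+1/4·(-11.852264)≈0.318836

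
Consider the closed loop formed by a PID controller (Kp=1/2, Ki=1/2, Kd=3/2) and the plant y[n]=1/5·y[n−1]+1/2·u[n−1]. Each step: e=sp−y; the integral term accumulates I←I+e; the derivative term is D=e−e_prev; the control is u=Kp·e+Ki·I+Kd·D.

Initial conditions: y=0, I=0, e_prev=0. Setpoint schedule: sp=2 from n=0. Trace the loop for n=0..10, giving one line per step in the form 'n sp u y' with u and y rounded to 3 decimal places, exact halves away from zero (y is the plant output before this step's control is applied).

0 2 5.000 0.000
1 2 -3.250 2.500
2 2 9.313 -1.125
3 2 -8.453 4.431
4 2 18.095 -3.340
5 2 -20.191 8.379
6 2 36.196 -8.420
7 2 -45.877 16.414
8 2 74.341 -19.656
9 2 -101.174 33.239
10 2 155.496 -43.939

(exact arithmetic carried between steps; '≈' marks a value shown rounded to 6 d.p. or computed from one; I and e_prev carry over from the previous line; the table rounds u and y to 3 d.p., halves away from zero)
n=0: y=0, sp=2, e=sp−y=2; I=2, D=e−e_prev=2; u=1/2·2+1/2·2+3/2·2=5; next y=1/5·0+1/2·5=2.5
n=1: y=2.5, sp=2, e=sp−y=-0.5; I=1.5, D=e−e_prev=-2.5; u=1/2·(-0.5)+1/2·1.5+3/2·(-2.5)=-3.25; next y=1/5·2.5+1/2·(-3.25)=-1.125
n=2: y=-1.125, sp=2, e=sp−y=3.125; I=4.625, D=e−e_prev=3.625; u=1/2·3.125+1/2·4.625+3/2·3.625=9.3125; next y=1/5·(-1.125)+1/2·9.3125=4.43125
n=3: y=4.43125, sp=2, e=sp−y=-2.43125; I=2.19375, D=e−e_prev=-5.55625; u=1/2·(-2.43125)+1/2·2.19375+3/2·(-5.55625)=-8.453125; next y=1/5·4.43125+1/2·(-8.453125)≈-3.340313
n=4: y≈-3.340313, sp=2, e=sp−y≈5.340313; I≈7.534063, D=e−e_prev≈7.771563; u=1/2·5.340313+1/2·7.534063+3/2·7.771563≈18.094531; next y=1/5·(-3.340313)+1/2·18.094531≈8.379203
n=5: y≈8.379203, sp=2, e=sp−y≈-6.379203; I≈1.154859, D=e−e_prev≈-11.719516; u=1/2·(-6.379203)+1/2·1.154859+3/2·(-11.719516)≈-20.191445; next y=1/5·8.379203+1/2·(-20.191445)≈-8.419882
n=6: y≈-8.419882, sp=2, e=sp−y≈10.419882; I≈11.574741, D=e−e_prev≈16.799085; u=1/2·10.419882+1/2·11.574741+3/2·16.799085≈36.195939; next y=1/5·(-8.419882)+1/2·36.195939≈16.413993
n=7: y≈16.413993, sp=2, e=sp−y≈-14.413993; I≈-2.839252, D=e−e_prev≈-24.833875; u=1/2·(-14.413993)+1/2·(-2.839252)+3/2·(-24.833875)≈-45.877436; next y=1/5·16.413993+1/2·(-45.877436)≈-19.655919
n=8: y≈-19.655919, sp=2, e=sp−y≈21.655919; I≈18.816667, D=e−e_prev≈36.069912; u=1/2·21.655919+1/2·18.816667+3/2·36.069912≈74.341162; next y=1/5·(-19.655919)+1/2·74.341162≈33.239397
n=9: y≈33.239397, sp=2, e=sp−y≈-31.239397; I≈-12.422730, D=e−e_prev≈-52.895316; u=1/2·(-31.239397)+1/2·(-12.422730)+3/2·(-52.895316)≈-101.174038; next y=1/5·33.239397+1/2·(-101.174038)≈-43.939140
n=10: y≈-43.939140, sp=2, e=sp−y≈45.939140; I≈33.516410, D=e−e_prev≈77.178537; u=1/2·45.939140+1/2·33.516410+3/2·77.178537≈155.495580; next y=1/5·(-43.939140)+1/2·155.495580≈68.959962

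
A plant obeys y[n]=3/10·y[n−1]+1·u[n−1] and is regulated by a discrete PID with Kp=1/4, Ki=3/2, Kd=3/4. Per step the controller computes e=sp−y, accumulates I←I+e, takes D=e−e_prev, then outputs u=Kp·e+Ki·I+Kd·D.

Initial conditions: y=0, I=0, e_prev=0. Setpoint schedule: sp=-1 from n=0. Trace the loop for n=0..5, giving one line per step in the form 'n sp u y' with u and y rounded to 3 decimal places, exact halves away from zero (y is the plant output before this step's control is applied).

(exact arithmetic carried between steps; '≈' marks a value shown rounded to 6 d.p. or computed from one; I and e_prev carry over from the previous line; the table rounds u and y to 3 d.p., halves away from zero)
n=0: y=0, sp=-1, e=sp−y=-1; I=-1, D=e−e_prev=-1; u=1/4·(-1)+3/2·(-1)+3/4·(-1)=-2.5; next y=3/10·0+1·(-2.5)=-2.5
n=1: y=-2.5, sp=-1, e=sp−y=1.5; I=0.5, D=e−e_prev=2.5; u=1/4·1.5+3/2·0.5+3/4·2.5=3; next y=3/10·(-2.5)+1·3=2.25
n=2: y=2.25, sp=-1, e=sp−y=-3.25; I=-2.75, D=e−e_prev=-4.75; u=1/4·(-3.25)+3/2·(-2.75)+3/4·(-4.75)=-8.5; next y=3/10·2.25+1·(-8.5)=-7.825
n=3: y=-7.825, sp=-1, e=sp−y=6.825; I=4.075, D=e−e_prev=10.075; u=1/4·6.825+3/2·4.075+3/4·10.075=15.375; next y=3/10·(-7.825)+1·15.375=13.0275
n=4: y=13.0275, sp=-1, e=sp−y=-14.0275; I=-9.9525, D=e−e_prev=-20.8525; u=1/4·(-14.0275)+3/2·(-9.9525)+3/4·(-20.8525)=-34.075; next y=3/10·13.0275+1·(-34.075)=-30.16675
n=5: y=-30.16675, sp=-1, e=sp−y=29.16675; I=19.21425, D=e−e_prev=43.19425; u=1/4·29.16675+3/2·19.21425+3/4·43.19425=68.50875; next y=3/10·(-30.16675)+1·68.50875=59.458725

0 -1 -2.500 0.000
1 -1 3.000 -2.500
2 -1 -8.500 2.250
3 -1 15.375 -7.825
4 -1 -34.075 13.028
5 -1 68.509 -30.167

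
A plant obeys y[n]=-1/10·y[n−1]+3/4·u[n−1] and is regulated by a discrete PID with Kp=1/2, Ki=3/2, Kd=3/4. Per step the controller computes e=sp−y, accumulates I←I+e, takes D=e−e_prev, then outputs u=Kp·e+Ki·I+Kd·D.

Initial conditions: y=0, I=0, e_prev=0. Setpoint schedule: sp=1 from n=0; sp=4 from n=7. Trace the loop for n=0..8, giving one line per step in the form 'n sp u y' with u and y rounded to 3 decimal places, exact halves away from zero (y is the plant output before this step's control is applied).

0 1 2.750 0.000
1 1 -2.172 2.063
2 1 8.500 -1.835
3 1 -13.253 6.558
4 1 31.878 -10.596
5 1 -61.394 24.968
6 1 131.480 -48.542
7 4 -259.106 103.464
8 4 550.838 -204.676

(exact arithmetic carried between steps; '≈' marks a value shown rounded to 6 d.p. or computed from one; I and e_prev carry over from the previous line; the table rounds u and y to 3 d.p., halves away from zero)
n=0: y=0, sp=1, e=sp−y=1; I=1, D=e−e_prev=1; u=1/2·1+3/2·1+3/4·1=2.75; next y=-1/10·0+3/4·2.75=2.0625
n=1: y=2.0625, sp=1, e=sp−y=-1.0625; I=-0.0625, D=e−e_prev=-2.0625; u=1/2·(-1.0625)+3/2·(-0.0625)+3/4·(-2.0625)=-2.171875; next y=-1/10·2.0625+3/4·(-2.171875)≈-1.835156
n=2: y≈-1.835156, sp=1, e=sp−y≈2.835156; I≈2.772656, D=e−e_prev≈3.897656; u=1/2·2.835156+3/2·2.772656+3/4·3.897656≈8.499805; next y=-1/10·(-1.835156)+3/4·8.499805≈6.558369
n=3: y≈6.558369, sp=1, e=sp−y≈-5.558369; I≈-2.785713, D=e−e_prev≈-8.393525; u=1/2·(-5.558369)+3/2·(-2.785713)+3/4·(-8.393525)≈-13.252898; next y=-1/10·6.558369+3/4·(-13.252898)≈-10.595510
n=4: y≈-10.595510, sp=1, e=sp−y≈11.595510; I≈8.809797, D=e−e_prev≈17.153880; u=1/2·11.595510+3/2·8.809797+3/4·17.153880≈31.877861; next y=-1/10·(-10.595510)+3/4·31.877861≈24.967947
n=5: y≈24.967947, sp=1, e=sp−y≈-23.967947; I≈-15.158149, D=e−e_prev≈-35.563457; u=1/2·(-23.967947)+3/2·(-15.158149)+3/4·(-35.563457)≈-61.393790; next y=-1/10·24.967947+3/4·(-61.393790)≈-48.542137
n=6: y≈-48.542137, sp=1, e=sp−y≈49.542137; I≈34.383988, D=e−e_prev≈73.510084; u=1/2·49.542137+3/2·34.383988+3/4·73.510084≈131.479614; next y=-1/10·(-48.542137)+3/4·131.479614≈103.463924
n=7: y≈103.463924, sp=4, e=sp−y≈-99.463924; I≈-65.079936, D=e−e_prev≈-149.006062; u=1/2·(-99.463924)+3/2·(-65.079936)+3/4·(-149.006062)≈-259.106413; next y=-1/10·103.463924+3/4·(-259.106413)≈-204.676202
n=8: y≈-204.676202, sp=4, e=sp−y≈208.676202; I≈143.596266, D=e−e_prev≈308.140126; u=1/2·208.676202+3/2·143.596266+3/4·308.140126≈550.837594; next y=-1/10·(-204.676202)+3/4·550.837594≈433.595816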